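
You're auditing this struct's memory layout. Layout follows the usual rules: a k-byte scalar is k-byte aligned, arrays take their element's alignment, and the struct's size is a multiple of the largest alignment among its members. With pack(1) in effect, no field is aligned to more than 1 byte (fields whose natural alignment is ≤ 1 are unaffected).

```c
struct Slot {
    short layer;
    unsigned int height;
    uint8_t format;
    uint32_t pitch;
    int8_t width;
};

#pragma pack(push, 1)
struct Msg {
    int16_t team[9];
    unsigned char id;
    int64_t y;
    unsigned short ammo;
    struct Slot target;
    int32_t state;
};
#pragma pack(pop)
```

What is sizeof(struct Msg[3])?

Slot: 0..2  layer  (2B, 2-aligned); 2..4  -- padding (2B); 4..8  height  (4B, 4-aligned); 8..9  format  (1B, 1-aligned); 9..12  -- padding (3B); 12..16  pitch  (4B, 4-aligned); 16..17  width  (1B, 1-aligned); 17..20  -- tail padding (3B); sizeof = 20, alignof = 4
0..18  team  (18B, 1-aligned)
18..19  id  (1B, 1-aligned)
19..27  y  (8B, 1-aligned)
27..29  ammo  (2B, 1-aligned)
29..49  target  (20B, 1-aligned)
49..53  state  (4B, 1-aligned)
sizeof = 53, alignof = 1
array of 3: 3 × 53 = 159

159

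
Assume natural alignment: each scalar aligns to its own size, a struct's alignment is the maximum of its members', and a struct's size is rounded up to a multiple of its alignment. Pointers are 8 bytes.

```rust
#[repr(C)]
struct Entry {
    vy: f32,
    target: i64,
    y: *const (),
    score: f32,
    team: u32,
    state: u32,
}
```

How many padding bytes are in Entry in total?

0..4  vy  (4B, 4-aligned)
4..8  -- padding (4B)
8..16  target  (8B, 8-aligned)
16..24  y  (8B, 8-aligned)
24..28  score  (4B, 4-aligned)
28..32  team  (4B, 4-aligned)
32..36  state  (4B, 4-aligned)
36..40  -- tail padding (4B)
sizeof = 40, alignof = 8
data bytes 32, size 40 → padding 8

8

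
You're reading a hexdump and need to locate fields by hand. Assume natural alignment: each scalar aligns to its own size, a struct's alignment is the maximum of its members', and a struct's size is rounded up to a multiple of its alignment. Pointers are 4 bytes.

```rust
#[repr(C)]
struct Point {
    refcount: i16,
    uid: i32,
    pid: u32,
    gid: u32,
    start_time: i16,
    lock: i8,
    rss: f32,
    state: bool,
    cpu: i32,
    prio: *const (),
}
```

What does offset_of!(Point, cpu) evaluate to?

28

0..2  refcount  (2B, 2-aligned)
2..4  -- padding (2B)
4..8  uid  (4B, 4-aligned)
8..12  pid  (4B, 4-aligned)
12..16  gid  (4B, 4-aligned)
16..18  start_time  (2B, 2-aligned)
18..19  lock  (1B, 1-aligned)
19..20  -- padding (1B)
20..24  rss  (4B, 4-aligned)
24..25  state  (1B, 1-aligned)
25..28  -- padding (3B)
28..32  cpu  (4B, 4-aligned)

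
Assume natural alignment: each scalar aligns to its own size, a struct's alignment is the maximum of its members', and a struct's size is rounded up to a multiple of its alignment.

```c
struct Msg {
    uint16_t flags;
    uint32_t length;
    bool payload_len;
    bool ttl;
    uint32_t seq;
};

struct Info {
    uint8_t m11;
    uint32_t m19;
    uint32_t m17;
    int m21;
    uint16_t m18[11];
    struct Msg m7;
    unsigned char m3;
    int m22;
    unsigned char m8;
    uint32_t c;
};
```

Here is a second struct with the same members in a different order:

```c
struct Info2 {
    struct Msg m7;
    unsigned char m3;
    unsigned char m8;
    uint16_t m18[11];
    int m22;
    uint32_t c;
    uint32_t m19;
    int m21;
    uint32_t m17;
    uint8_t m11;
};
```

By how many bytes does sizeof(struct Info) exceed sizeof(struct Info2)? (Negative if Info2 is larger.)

8

Msg: @0: flags [2B, align 2] → 2; +2 pad (align 4); @4: length [4B, align 4] → 8; @8: payload_len [1B, align 1] → 9; @9: ttl [1B, align 1] → 10; +2 pad (align 4); @12: seq [4B, align 4] → 16; size 16, align 4
@0: m11 [1B, align 1] → 1
+3 pad (align 4)
@4: m19 [4B, align 4] → 8
@8: m17 [4B, align 4] → 12
@12: m21 [4B, align 4] → 16
@16: m18 [22B, align 2] → 38
+2 pad (align 4)
@40: m7 [16B, align 4] → 56
@56: m3 [1B, align 1] → 57
+3 pad (align 4)
@60: m22 [4B, align 4] → 64
@64: m8 [1B, align 1] → 65
+3 pad (align 4)
@68: c [4B, align 4] → 72
size 72, align 4
— Info2 —
@0: m7 [16B, align 4] → 16
@16: m3 [1B, align 1] → 17
@17: m8 [1B, align 1] → 18
@18: m18 [22B, align 2] → 40
@40: m22 [4B, align 4] → 44
@44: c [4B, align 4] → 48
@48: m19 [4B, align 4] → 52
@52: m21 [4B, align 4] → 56
@56: m17 [4B, align 4] → 60
@60: m11 [1B, align 1] → 61
+3 tail pad (align 4)
size 64, align 4
72 − 64 = 8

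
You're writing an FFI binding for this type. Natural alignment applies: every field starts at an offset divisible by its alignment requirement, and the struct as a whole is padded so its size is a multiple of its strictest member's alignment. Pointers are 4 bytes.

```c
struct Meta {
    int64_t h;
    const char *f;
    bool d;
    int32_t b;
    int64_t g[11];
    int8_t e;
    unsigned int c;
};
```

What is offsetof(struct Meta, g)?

24

h at 0 (size 8, align 8) → ends 8
f at 8 (size 4, align 4) → ends 12
d at 12 (size 1, align 1) → ends 13
pad 3 to align 4 for b
b at 16 (size 4, align 4) → ends 20
pad 4 to align 8 for g
g at 24 (size 88, align 8) → ends 112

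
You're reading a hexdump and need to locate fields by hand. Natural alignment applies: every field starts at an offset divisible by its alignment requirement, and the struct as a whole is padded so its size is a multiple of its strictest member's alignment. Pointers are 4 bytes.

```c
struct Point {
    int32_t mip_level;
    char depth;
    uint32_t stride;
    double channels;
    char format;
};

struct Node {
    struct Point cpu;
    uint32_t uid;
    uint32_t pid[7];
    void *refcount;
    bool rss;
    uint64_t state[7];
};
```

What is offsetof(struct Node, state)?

72

Point: 0..4  mip_level  (4B, 4-aligned); 4..5  depth  (1B, 1-aligned); 5..8  -- padding (3B); 8..12  stride  (4B, 4-aligned); 12..16  -- padding (4B); 16..24  channels  (8B, 8-aligned); 24..25  format  (1B, 1-aligned); 25..32  -- tail padding (7B); sizeof = 32, alignof = 8
0..32  cpu  (32B, 8-aligned)
32..36  uid  (4B, 4-aligned)
36..64  pid  (28B, 4-aligned)
64..68  refcount  (4B, 4-aligned)
68..69  rss  (1B, 1-aligned)
69..72  -- padding (3B)
72..128  state  (56B, 8-aligned)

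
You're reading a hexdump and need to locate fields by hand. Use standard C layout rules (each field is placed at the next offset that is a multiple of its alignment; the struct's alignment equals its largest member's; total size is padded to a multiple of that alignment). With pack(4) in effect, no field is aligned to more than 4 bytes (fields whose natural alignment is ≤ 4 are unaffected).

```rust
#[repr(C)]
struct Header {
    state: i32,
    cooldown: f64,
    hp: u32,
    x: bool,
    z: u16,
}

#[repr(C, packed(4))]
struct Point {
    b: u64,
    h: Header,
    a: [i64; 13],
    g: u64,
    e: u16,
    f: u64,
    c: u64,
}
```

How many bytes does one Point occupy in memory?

Header: state at 0 (size 4, align 4) → ends 4; pad 4 to align 8 for cooldown; cooldown at 8 (size 8, align 8) → ends 16; hp at 16 (size 4, align 4) → ends 20; x at 20 (size 1, align 1) → ends 21; pad 1 to align 2 for z; z at 22 (size 2, align 2) → ends 24; total 24 bytes, alignment 8
b at 0 (size 8, align 4) → ends 8
h at 8 (size 24, align 4) → ends 32
a at 32 (size 104, align 4) → ends 136
g at 136 (size 8, align 4) → ends 144
e at 144 (size 2, align 2) → ends 146
pad 2 to align 4 for f
f at 148 (size 8, align 4) → ends 156
c at 156 (size 8, align 4) → ends 164
total 164 bytes, alignment 4

164 bytes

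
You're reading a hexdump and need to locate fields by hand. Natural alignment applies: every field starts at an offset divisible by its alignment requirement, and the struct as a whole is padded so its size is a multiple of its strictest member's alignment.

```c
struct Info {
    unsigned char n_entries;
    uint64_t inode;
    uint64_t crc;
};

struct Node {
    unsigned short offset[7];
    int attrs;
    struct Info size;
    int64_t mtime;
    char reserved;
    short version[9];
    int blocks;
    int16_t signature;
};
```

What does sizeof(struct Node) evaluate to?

Info: @0: n_entries [1B, align 1] → 1; +7 pad (align 8); @8: inode [8B, align 8] → 16; @16: crc [8B, align 8] → 24; size 24, align 8
@0: offset [14B, align 2] → 14
+2 pad (align 4)
@16: attrs [4B, align 4] → 20
+4 pad (align 8)
@24: size [24B, align 8] → 48
@48: mtime [8B, align 8] → 56
@56: reserved [1B, align 1] → 57
+1 pad (align 2)
@58: version [18B, align 2] → 76
@76: blocks [4B, align 4] → 80
@80: signature [2B, align 2] → 82
+6 tail pad (align 8)
size 88, align 8

88 bytes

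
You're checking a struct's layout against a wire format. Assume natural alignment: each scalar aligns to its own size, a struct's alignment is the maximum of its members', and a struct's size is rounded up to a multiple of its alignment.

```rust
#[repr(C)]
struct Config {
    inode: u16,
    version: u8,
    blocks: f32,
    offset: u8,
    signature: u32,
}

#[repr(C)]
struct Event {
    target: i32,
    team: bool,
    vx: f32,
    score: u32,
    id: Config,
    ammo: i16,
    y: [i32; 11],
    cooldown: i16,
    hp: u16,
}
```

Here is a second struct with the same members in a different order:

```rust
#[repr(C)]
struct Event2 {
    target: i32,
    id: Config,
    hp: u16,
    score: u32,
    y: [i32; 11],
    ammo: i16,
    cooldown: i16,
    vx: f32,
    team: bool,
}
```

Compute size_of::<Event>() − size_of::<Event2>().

0

Config: 0..2  inode  (2B, 2-aligned); 2..3  version  (1B, 1-aligned); 3..4  -- padding (1B); 4..8  blocks  (4B, 4-aligned); 8..9  offset  (1B, 1-aligned); 9..12  -- padding (3B); 12..16  signature  (4B, 4-aligned); sizeof = 16, alignof = 4
0..4  target  (4B, 4-aligned)
4..5  team  (1B, 1-aligned)
5..8  -- padding (3B)
8..12  vx  (4B, 4-aligned)
12..16  score  (4B, 4-aligned)
16..32  id  (16B, 4-aligned)
32..34  ammo  (2B, 2-aligned)
34..36  -- padding (2B)
36..80  y  (44B, 4-aligned)
80..82  cooldown  (2B, 2-aligned)
82..84  hp  (2B, 2-aligned)
sizeof = 84, alignof = 4
— Event2 —
0..4  target  (4B, 4-aligned)
4..20  id  (16B, 4-aligned)
20..22  hp  (2B, 2-aligned)
22..24  -- padding (2B)
24..28  score  (4B, 4-aligned)
28..72  y  (44B, 4-aligned)
72..74  ammo  (2B, 2-aligned)
74..76  cooldown  (2B, 2-aligned)
76..80  vx  (4B, 4-aligned)
80..81  team  (1B, 1-aligned)
81..84  -- tail padding (3B)
sizeof = 84, alignof = 4
84 − 84 = 0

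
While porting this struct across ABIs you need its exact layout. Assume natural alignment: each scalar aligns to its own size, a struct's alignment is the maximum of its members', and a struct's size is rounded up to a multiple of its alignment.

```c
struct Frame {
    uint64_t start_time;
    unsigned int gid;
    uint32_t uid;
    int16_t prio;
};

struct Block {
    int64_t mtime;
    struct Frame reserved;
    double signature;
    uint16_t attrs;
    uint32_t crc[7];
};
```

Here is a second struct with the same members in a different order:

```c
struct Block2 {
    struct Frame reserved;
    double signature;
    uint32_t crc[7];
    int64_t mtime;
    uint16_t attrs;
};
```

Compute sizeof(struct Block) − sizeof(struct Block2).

-8

Frame: start_time at 0 (size 8, align 8) → ends 8; gid at 8 (size 4, align 4) → ends 12; uid at 12 (size 4, align 4) → ends 16; prio at 16 (size 2, align 2) → ends 18; tail pad 6 to reach multiple of 8; total 24 bytes, alignment 8
mtime at 0 (size 8, align 8) → ends 8
reserved at 8 (size 24, align 8) → ends 32
signature at 32 (size 8, align 8) → ends 40
attrs at 40 (size 2, align 2) → ends 42
pad 2 to align 4 for crc
crc at 44 (size 28, align 4) → ends 72
total 72 bytes, alignment 8
— Block2 —
reserved at 0 (size 24, align 8) → ends 24
signature at 24 (size 8, align 8) → ends 32
crc at 32 (size 28, align 4) → ends 60
pad 4 to align 8 for mtime
mtime at 64 (size 8, align 8) → ends 72
attrs at 72 (size 2, align 2) → ends 74
tail pad 6 to reach multiple of 8
total 80 bytes, alignment 8
72 − 80 = -8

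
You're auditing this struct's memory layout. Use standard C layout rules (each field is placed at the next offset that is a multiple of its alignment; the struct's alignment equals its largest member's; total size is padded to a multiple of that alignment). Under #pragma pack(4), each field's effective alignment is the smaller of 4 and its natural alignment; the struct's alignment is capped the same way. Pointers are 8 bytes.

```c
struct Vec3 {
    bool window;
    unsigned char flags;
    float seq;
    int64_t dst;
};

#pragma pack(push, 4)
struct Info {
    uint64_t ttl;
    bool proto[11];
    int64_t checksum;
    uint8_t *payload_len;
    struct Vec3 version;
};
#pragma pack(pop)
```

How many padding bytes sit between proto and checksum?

Vec3: window at 0 (size 1, align 1) → ends 1; flags at 1 (size 1, align 1) → ends 2; pad 2 to align 4 for seq; seq at 4 (size 4, align 4) → ends 8; dst at 8 (size 8, align 8) → ends 16; total 16 bytes, alignment 8
ttl at 0 (size 8, align 4) → ends 8
proto at 8 (size 11, align 1) → ends 19
pad 1 to align 4 for checksum
checksum at 20 (size 8, align 4) → ends 28

1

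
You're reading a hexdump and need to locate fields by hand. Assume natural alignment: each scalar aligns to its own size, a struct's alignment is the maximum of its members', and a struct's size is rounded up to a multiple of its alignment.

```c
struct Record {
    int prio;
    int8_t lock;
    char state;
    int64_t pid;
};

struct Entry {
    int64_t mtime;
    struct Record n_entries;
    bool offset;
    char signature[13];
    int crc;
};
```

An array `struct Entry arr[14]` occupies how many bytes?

672

Record: 0..4  prio  (4B, 4-aligned); 4..5  lock  (1B, 1-aligned); 5..6  state  (1B, 1-aligned); 6..8  -- padding (2B); 8..16  pid  (8B, 8-aligned); sizeof = 16, alignof = 8
0..8  mtime  (8B, 8-aligned)
8..24  n_entries  (16B, 8-aligned)
24..25  offset  (1B, 1-aligned)
25..38  signature  (13B, 1-aligned)
38..40  -- padding (2B)
40..44  crc  (4B, 4-aligned)
44..48  -- tail padding (4B)
sizeof = 48, alignof = 8
array of 14: 14 × 48 = 672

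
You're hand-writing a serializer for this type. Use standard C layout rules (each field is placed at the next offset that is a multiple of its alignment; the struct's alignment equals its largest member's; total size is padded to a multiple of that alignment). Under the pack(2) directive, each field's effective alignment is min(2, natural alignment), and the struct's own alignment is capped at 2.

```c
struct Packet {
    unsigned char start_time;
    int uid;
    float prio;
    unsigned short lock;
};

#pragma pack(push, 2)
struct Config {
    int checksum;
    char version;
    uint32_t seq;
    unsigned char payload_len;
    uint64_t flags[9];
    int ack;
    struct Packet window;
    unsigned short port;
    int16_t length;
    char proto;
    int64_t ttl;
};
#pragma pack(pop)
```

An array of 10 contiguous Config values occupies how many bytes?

1180

Packet: start_time at 0 (size 1, align 1) → ends 1; pad 3 to align 4 for uid; uid at 4 (size 4, align 4) → ends 8; prio at 8 (size 4, align 4) → ends 12; lock at 12 (size 2, align 2) → ends 14; tail pad 2 to reach multiple of 4; total 16 bytes, alignment 4
checksum at 0 (size 4, align 2) → ends 4
version at 4 (size 1, align 1) → ends 5
pad 1 to align 2 for seq
seq at 6 (size 4, align 2) → ends 10
payload_len at 10 (size 1, align 1) → ends 11
pad 1 to align 2 for flags
flags at 12 (size 72, align 2) → ends 84
ack at 84 (size 4, align 2) → ends 88
window at 88 (size 16, align 2) → ends 104
port at 104 (size 2, align 2) → ends 106
length at 106 (size 2, align 2) → ends 108
proto at 108 (size 1, align 1) → ends 109
pad 1 to align 2 for ttl
ttl at 110 (size 8, align 2) → ends 118
total 118 bytes, alignment 2
array of 10: 10 × 118 = 1180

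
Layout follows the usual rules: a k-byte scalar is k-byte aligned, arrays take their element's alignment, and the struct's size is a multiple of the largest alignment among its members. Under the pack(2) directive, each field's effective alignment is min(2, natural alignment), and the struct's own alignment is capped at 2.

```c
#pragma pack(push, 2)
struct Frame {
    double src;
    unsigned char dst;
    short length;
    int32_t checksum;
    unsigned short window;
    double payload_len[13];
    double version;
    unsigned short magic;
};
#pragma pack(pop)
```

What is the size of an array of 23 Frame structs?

3036

src at 0 (size 8, align 2) → ends 8
dst at 8 (size 1, align 1) → ends 9
pad 1 to align 2 for length
length at 10 (size 2, align 2) → ends 12
checksum at 12 (size 4, align 2) → ends 16
window at 16 (size 2, align 2) → ends 18
payload_len at 18 (size 104, align 2) → ends 122
version at 122 (size 8, align 2) → ends 130
magic at 130 (size 2, align 2) → ends 132
total 132 bytes, alignment 2
array of 23: 23 × 132 = 3036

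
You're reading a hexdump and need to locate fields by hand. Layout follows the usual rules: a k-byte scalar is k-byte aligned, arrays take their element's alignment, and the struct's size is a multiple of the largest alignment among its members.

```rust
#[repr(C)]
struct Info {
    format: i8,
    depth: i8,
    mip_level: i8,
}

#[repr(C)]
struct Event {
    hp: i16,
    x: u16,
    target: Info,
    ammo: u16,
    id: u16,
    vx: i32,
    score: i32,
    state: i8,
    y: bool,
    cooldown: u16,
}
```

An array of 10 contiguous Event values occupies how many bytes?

240

Info: 0..1  format  (1B, 1-aligned); 1..2  depth  (1B, 1-aligned); 2..3  mip_level  (1B, 1-aligned); sizeof = 3, alignof = 1
0..2  hp  (2B, 2-aligned)
2..4  x  (2B, 2-aligned)
4..7  target  (3B, 1-aligned)
7..8  -- padding (1B)
8..10  ammo  (2B, 2-aligned)
10..12  id  (2B, 2-aligned)
12..16  vx  (4B, 4-aligned)
16..20  score  (4B, 4-aligned)
20..21  state  (1B, 1-aligned)
21..22  y  (1B, 1-aligned)
22..24  cooldown  (2B, 2-aligned)
sizeof = 24, alignof = 4
array of 10: 10 × 24 = 240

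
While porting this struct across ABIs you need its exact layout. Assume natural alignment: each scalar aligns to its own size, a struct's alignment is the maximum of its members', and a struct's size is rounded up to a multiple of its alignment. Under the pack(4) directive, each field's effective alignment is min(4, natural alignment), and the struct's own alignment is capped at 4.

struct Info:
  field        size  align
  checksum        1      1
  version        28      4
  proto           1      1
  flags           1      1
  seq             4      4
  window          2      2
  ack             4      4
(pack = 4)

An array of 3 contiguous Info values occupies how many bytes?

checksum at 0 (size 1, align 1) → ends 1
pad 3 to align 4 for version
version at 4 (size 28, align 4) → ends 32
proto at 32 (size 1, align 1) → ends 33
flags at 33 (size 1, align 1) → ends 34
pad 2 to align 4 for seq
seq at 36 (size 4, align 4) → ends 40
window at 40 (size 2, align 2) → ends 42
pad 2 to align 4 for ack
ack at 44 (size 4, align 4) → ends 48
total 48 bytes, alignment 4
array of 3: 3 × 48 = 144

144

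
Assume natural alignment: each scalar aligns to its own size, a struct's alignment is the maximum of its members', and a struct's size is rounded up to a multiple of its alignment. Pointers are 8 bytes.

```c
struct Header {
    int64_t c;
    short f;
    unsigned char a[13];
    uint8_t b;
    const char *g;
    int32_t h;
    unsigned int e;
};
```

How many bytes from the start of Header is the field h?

32

0..8  c  (8B, 8-aligned)
8..10  f  (2B, 2-aligned)
10..23  a  (13B, 1-aligned)
23..24  b  (1B, 1-aligned)
24..32  g  (8B, 8-aligned)
32..36  h  (4B, 4-aligned)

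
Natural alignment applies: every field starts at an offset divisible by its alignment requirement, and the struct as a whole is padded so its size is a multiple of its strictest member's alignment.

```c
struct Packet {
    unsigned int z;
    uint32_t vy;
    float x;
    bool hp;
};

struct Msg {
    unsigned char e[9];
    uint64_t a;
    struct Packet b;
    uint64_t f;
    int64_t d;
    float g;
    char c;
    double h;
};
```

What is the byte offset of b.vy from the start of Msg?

Packet: z at 0 (size 4, align 4) → ends 4; vy at 4 (size 4, align 4) → ends 8; x at 8 (size 4, align 4) → ends 12; hp at 12 (size 1, align 1) → ends 13; tail pad 3 to reach multiple of 4; total 16 bytes, alignment 4
e at 0 (size 9, align 1) → ends 9
pad 7 to align 8 for a
a at 16 (size 8, align 8) → ends 24
b at 24 (size 16, align 4) → ends 40
within Packet: vy at 4
24 + 4 = 28

28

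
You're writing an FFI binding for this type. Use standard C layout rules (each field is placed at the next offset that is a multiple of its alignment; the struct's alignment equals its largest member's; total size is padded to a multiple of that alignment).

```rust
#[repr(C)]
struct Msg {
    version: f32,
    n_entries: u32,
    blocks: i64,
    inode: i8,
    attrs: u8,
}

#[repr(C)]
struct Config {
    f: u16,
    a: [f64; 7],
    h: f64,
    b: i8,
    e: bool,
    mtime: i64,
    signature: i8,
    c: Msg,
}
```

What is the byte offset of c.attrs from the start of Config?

113

Msg: 0..4  version  (4B, 4-aligned); 4..8  n_entries  (4B, 4-aligned); 8..16  blocks  (8B, 8-aligned); 16..17  inode  (1B, 1-aligned); 17..18  attrs  (1B, 1-aligned); 18..24  -- tail padding (6B); sizeof = 24, alignof = 8
0..2  f  (2B, 2-aligned)
2..8  -- padding (6B)
8..64  a  (56B, 8-aligned)
64..72  h  (8B, 8-aligned)
72..73  b  (1B, 1-aligned)
73..74  e  (1B, 1-aligned)
74..80  -- padding (6B)
80..88  mtime  (8B, 8-aligned)
88..89  signature  (1B, 1-aligned)
89..96  -- padding (7B)
96..120  c  (24B, 8-aligned)
within Msg: attrs at 17
96 + 17 = 113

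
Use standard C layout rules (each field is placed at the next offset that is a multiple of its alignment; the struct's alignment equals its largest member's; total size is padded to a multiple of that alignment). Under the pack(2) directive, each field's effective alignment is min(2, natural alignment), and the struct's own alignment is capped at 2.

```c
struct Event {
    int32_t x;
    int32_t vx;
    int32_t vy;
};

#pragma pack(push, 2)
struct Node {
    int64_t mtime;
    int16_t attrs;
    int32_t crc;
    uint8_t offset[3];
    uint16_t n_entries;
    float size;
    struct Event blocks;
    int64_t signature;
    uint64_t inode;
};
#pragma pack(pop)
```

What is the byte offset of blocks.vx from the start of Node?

Event: x at 0 (size 4, align 4) → ends 4; vx at 4 (size 4, align 4) → ends 8; vy at 8 (size 4, align 4) → ends 12; total 12 bytes, alignment 4
mtime at 0 (size 8, align 2) → ends 8
attrs at 8 (size 2, align 2) → ends 10
crc at 10 (size 4, align 2) → ends 14
offset at 14 (size 3, align 1) → ends 17
pad 1 to align 2 for n_entries
n_entries at 18 (size 2, align 2) → ends 20
size at 20 (size 4, align 2) → ends 24
blocks at 24 (size 12, align 2) → ends 36
within Event: vx at 4
24 + 4 = 28

28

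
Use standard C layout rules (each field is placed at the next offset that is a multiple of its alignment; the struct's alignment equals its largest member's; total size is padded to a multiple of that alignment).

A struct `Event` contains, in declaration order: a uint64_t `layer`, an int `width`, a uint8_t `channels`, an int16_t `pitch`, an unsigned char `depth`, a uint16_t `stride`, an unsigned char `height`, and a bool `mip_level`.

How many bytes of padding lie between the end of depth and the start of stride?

0..8  layer  (8B, 8-aligned)
8..12  width  (4B, 4-aligned)
12..13  channels  (1B, 1-aligned)
13..14  -- padding (1B)
14..16  pitch  (2B, 2-aligned)
16..17  depth  (1B, 1-aligned)
17..18  -- padding (1B)
18..20  stride  (2B, 2-aligned)

1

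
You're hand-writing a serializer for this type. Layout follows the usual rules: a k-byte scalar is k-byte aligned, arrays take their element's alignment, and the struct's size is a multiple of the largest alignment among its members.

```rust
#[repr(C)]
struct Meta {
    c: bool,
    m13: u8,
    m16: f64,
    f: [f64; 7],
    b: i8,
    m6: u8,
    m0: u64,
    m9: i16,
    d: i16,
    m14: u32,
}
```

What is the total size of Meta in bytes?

96 bytes

0..1  c  (1B, 1-aligned)
1..2  m13  (1B, 1-aligned)
2..8  -- padding (6B)
8..16  m16  (8B, 8-aligned)
16..72  f  (56B, 8-aligned)
72..73  b  (1B, 1-aligned)
73..74  m6  (1B, 1-aligned)
74..80  -- padding (6B)
80..88  m0  (8B, 8-aligned)
88..90  m9  (2B, 2-aligned)
90..92  d  (2B, 2-aligned)
92..96  m14  (4B, 4-aligned)
sizeof = 96, alignof = 8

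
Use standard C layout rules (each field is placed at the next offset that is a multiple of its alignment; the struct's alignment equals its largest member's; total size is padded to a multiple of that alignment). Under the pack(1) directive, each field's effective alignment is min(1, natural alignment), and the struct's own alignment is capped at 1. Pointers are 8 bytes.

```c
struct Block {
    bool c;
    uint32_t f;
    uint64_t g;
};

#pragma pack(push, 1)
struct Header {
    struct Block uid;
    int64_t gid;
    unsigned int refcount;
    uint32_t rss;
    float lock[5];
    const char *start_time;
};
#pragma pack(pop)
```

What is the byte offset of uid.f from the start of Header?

4

Block: @0: c [1B, align 1] → 1; +3 pad (align 4); @4: f [4B, align 4] → 8; @8: g [8B, align 8] → 16; size 16, align 8
@0: uid [16B, align 1] → 16
within Block: f at 4
0 + 4 = 4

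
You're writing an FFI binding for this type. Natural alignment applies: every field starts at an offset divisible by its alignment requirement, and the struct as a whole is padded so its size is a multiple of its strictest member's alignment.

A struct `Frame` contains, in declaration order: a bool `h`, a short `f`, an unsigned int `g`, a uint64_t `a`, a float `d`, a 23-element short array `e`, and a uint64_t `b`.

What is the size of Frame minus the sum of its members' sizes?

@0: h [1B, align 1] → 1
+1 pad (align 2)
@2: f [2B, align 2] → 4
@4: g [4B, align 4] → 8
@8: a [8B, align 8] → 16
@16: d [4B, align 4] → 20
@20: e [46B, align 2] → 66
+6 pad (align 8)
@72: b [8B, align 8] → 80
size 80, align 8
data bytes 73, size 80 → padding 7

7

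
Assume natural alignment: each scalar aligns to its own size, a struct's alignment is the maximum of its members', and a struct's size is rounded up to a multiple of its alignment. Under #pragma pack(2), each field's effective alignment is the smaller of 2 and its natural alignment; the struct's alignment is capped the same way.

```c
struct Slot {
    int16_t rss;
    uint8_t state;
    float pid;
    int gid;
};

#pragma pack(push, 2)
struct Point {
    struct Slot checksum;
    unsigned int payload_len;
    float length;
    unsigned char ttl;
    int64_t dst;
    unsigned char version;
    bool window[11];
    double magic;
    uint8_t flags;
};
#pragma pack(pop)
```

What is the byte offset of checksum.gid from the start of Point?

8

Slot: @0: rss [2B, align 2] → 2; @2: state [1B, align 1] → 3; +1 pad (align 4); @4: pid [4B, align 4] → 8; @8: gid [4B, align 4] → 12; size 12, align 4
@0: checksum [12B, align 2] → 12
within Slot: gid at 8
0 + 8 = 8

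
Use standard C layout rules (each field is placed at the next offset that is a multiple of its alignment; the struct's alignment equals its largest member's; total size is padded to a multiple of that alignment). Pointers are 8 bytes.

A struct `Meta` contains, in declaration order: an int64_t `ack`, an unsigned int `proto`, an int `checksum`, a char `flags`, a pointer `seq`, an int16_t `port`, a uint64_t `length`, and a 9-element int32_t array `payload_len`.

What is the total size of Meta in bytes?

0..8  ack  (8B, 8-aligned)
8..12  proto  (4B, 4-aligned)
12..16  checksum  (4B, 4-aligned)
16..17  flags  (1B, 1-aligned)
17..24  -- padding (7B)
24..32  seq  (8B, 8-aligned)
32..34  port  (2B, 2-aligned)
34..40  -- padding (6B)
40..48  length  (8B, 8-aligned)
48..84  payload_len  (36B, 4-aligned)
84..88  -- tail padding (4B)
sizeof = 88, alignof = 8

88 bytes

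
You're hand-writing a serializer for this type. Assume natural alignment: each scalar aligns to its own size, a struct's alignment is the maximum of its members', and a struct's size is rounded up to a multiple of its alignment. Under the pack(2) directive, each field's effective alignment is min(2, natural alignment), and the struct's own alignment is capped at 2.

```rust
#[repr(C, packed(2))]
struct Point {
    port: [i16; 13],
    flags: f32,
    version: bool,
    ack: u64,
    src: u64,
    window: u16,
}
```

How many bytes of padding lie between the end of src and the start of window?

0

port at 0 (size 26, align 2) → ends 26
flags at 26 (size 4, align 2) → ends 30
version at 30 (size 1, align 1) → ends 31
pad 1 to align 2 for ack
ack at 32 (size 8, align 2) → ends 40
src at 40 (size 8, align 2) → ends 48
window at 48 (size 2, align 2) → ends 50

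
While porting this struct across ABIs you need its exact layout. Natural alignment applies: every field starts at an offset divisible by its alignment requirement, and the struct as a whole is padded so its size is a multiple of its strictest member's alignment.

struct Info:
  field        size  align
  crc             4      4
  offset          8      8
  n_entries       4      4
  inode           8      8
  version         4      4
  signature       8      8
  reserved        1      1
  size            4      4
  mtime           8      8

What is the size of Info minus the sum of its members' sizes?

15

crc at 0 (size 4, align 4) → ends 4
pad 4 to align 8 for offset
offset at 8 (size 8, align 8) → ends 16
n_entries at 16 (size 4, align 4) → ends 20
pad 4 to align 8 for inode
inode at 24 (size 8, align 8) → ends 32
version at 32 (size 4, align 4) → ends 36
pad 4 to align 8 for signature
signature at 40 (size 8, align 8) → ends 48
reserved at 48 (size 1, align 1) → ends 49
pad 3 to align 4 for size
size at 52 (size 4, align 4) → ends 56
mtime at 56 (size 8, align 8) → ends 64
total 64 bytes, alignment 8
data bytes 49, size 64 → padding 15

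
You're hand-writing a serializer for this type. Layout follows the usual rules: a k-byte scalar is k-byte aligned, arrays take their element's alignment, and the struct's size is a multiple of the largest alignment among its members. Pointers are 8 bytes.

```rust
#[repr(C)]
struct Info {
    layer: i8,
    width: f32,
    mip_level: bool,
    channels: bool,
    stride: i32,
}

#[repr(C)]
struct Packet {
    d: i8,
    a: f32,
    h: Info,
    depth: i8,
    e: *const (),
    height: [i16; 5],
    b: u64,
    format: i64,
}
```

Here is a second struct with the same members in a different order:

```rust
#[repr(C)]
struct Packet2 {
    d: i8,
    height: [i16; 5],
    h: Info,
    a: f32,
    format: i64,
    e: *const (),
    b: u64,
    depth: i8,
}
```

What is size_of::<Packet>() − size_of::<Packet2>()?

Info: layer at 0 (size 1, align 1) → ends 1; pad 3 to align 4 for width; width at 4 (size 4, align 4) → ends 8; mip_level at 8 (size 1, align 1) → ends 9; channels at 9 (size 1, align 1) → ends 10; pad 2 to align 4 for stride; stride at 12 (size 4, align 4) → ends 16; total 16 bytes, alignment 4
d at 0 (size 1, align 1) → ends 1
pad 3 to align 4 for a
a at 4 (size 4, align 4) → ends 8
h at 8 (size 16, align 4) → ends 24
depth at 24 (size 1, align 1) → ends 25
pad 7 to align 8 for e
e at 32 (size 8, align 8) → ends 40
height at 40 (size 10, align 2) → ends 50
pad 6 to align 8 for b
b at 56 (size 8, align 8) → ends 64
format at 64 (size 8, align 8) → ends 72
total 72 bytes, alignment 8
— Packet2 —
d at 0 (size 1, align 1) → ends 1
pad 1 to align 2 for height
height at 2 (size 10, align 2) → ends 12
h at 12 (size 16, align 4) → ends 28
a at 28 (size 4, align 4) → ends 32
format at 32 (size 8, align 8) → ends 40
e at 40 (size 8, align 8) → ends 48
b at 48 (size 8, align 8) → ends 56
depth at 56 (size 1, align 1) → ends 57
tail pad 7 to reach multiple of 8
total 64 bytes, alignment 8
72 − 64 = 8

8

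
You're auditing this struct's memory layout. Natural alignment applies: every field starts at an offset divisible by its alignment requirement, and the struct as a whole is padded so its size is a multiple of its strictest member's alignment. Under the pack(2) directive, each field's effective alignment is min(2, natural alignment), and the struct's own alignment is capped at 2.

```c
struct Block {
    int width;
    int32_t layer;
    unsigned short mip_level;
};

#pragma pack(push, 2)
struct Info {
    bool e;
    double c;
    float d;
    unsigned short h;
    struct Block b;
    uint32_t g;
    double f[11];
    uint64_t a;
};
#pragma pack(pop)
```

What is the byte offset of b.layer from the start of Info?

Block: width at 0 (size 4, align 4) → ends 4; layer at 4 (size 4, align 4) → ends 8; mip_level at 8 (size 2, align 2) → ends 10; tail pad 2 to reach multiple of 4; total 12 bytes, alignment 4
e at 0 (size 1, align 1) → ends 1
pad 1 to align 2 for c
c at 2 (size 8, align 2) → ends 10
d at 10 (size 4, align 2) → ends 14
h at 14 (size 2, align 2) → ends 16
b at 16 (size 12, align 2) → ends 28
within Block: layer at 4
16 + 4 = 20

20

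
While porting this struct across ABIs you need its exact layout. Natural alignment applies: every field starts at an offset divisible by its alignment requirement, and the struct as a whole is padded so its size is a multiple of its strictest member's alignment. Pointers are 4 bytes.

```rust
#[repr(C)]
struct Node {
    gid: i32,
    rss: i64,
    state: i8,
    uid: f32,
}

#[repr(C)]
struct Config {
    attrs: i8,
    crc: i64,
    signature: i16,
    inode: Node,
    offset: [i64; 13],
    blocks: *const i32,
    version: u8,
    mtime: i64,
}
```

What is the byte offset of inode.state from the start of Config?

40

Node: 0..4  gid  (4B, 4-aligned); 4..8  -- padding (4B); 8..16  rss  (8B, 8-aligned); 16..17  state  (1B, 1-aligned); 17..20  -- padding (3B); 20..24  uid  (4B, 4-aligned); sizeof = 24, alignof = 8
0..1  attrs  (1B, 1-aligned)
1..8  -- padding (7B)
8..16  crc  (8B, 8-aligned)
16..18  signature  (2B, 2-aligned)
18..24  -- padding (6B)
24..48  inode  (24B, 8-aligned)
within Node: state at 16
24 + 16 = 40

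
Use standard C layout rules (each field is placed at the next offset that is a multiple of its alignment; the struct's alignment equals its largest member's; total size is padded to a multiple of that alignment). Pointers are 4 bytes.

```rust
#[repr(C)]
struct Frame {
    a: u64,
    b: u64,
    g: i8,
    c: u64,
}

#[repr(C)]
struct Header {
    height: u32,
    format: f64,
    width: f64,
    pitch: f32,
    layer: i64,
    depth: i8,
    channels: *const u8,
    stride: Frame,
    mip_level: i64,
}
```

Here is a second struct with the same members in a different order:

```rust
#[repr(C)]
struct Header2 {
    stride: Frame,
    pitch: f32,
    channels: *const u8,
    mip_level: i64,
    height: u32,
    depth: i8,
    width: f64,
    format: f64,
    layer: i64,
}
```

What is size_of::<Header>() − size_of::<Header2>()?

Frame: @0: a [8B, align 8] → 8; @8: b [8B, align 8] → 16; @16: g [1B, align 1] → 17; +7 pad (align 8); @24: c [8B, align 8] → 32; size 32, align 8
@0: height [4B, align 4] → 4
+4 pad (align 8)
@8: format [8B, align 8] → 16
@16: width [8B, align 8] → 24
@24: pitch [4B, align 4] → 28
+4 pad (align 8)
@32: layer [8B, align 8] → 40
@40: depth [1B, align 1] → 41
+3 pad (align 4)
@44: channels [4B, align 4] → 48
@48: stride [32B, align 8] → 80
@80: mip_level [8B, align 8] → 88
size 88, align 8
— Header2 —
@0: stride [32B, align 8] → 32
@32: pitch [4B, align 4] → 36
@36: channels [4B, align 4] → 40
@40: mip_level [8B, align 8] → 48
@48: height [4B, align 4] → 52
@52: depth [1B, align 1] → 53
+3 pad (align 8)
@56: width [8B, align 8] → 64
@64: format [8B, align 8] → 72
@72: layer [8B, align 8] → 80
size 80, align 8
88 − 80 = 8

8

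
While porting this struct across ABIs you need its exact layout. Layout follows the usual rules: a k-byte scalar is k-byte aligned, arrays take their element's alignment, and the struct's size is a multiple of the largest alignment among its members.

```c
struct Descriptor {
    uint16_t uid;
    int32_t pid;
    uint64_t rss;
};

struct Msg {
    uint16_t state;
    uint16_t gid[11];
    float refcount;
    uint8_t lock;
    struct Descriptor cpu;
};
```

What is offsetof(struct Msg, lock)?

28

Descriptor: 0..2  uid  (2B, 2-aligned); 2..4  -- padding (2B); 4..8  pid  (4B, 4-aligned); 8..16  rss  (8B, 8-aligned); sizeof = 16, alignof = 8
0..2  state  (2B, 2-aligned)
2..24  gid  (22B, 2-aligned)
24..28  refcount  (4B, 4-aligned)
28..29  lock  (1B, 1-aligned)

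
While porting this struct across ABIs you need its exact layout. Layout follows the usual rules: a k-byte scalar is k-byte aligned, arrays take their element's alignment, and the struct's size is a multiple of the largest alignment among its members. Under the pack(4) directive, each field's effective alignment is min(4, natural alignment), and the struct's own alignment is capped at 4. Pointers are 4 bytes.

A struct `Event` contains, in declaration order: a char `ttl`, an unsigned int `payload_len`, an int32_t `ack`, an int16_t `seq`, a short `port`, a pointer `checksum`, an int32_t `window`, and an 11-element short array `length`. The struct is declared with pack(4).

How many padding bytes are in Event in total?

5

0..1  ttl  (1B, 1-aligned)
1..4  -- padding (3B)
4..8  payload_len  (4B, 4-aligned)
8..12  ack  (4B, 4-aligned)
12..14  seq  (2B, 2-aligned)
14..16  port  (2B, 2-aligned)
16..20  checksum  (4B, 4-aligned)
20..24  window  (4B, 4-aligned)
24..46  length  (22B, 2-aligned)
46..48  -- tail padding (2B)
sizeof = 48, alignof = 4
data bytes 43, size 48 → padding 5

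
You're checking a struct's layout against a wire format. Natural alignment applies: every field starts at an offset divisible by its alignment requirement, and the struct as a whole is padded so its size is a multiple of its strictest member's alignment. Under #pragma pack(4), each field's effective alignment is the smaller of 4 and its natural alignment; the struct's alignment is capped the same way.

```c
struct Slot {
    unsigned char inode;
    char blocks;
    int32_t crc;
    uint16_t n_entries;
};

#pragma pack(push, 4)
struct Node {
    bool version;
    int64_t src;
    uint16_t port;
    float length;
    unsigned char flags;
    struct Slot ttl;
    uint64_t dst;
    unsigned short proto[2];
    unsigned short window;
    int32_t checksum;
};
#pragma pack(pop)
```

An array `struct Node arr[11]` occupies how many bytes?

Slot: inode at 0 (size 1, align 1) → ends 1; blocks at 1 (size 1, align 1) → ends 2; pad 2 to align 4 for crc; crc at 4 (size 4, align 4) → ends 8; n_entries at 8 (size 2, align 2) → ends 10; tail pad 2 to reach multiple of 4; total 12 bytes, alignment 4
version at 0 (size 1, align 1) → ends 1
pad 3 to align 4 for src
src at 4 (size 8, align 4) → ends 12
port at 12 (size 2, align 2) → ends 14
pad 2 to align 4 for length
length at 16 (size 4, align 4) → ends 20
flags at 20 (size 1, align 1) → ends 21
pad 3 to align 4 for ttl
ttl at 24 (size 12, align 4) → ends 36
dst at 36 (size 8, align 4) → ends 44
proto at 44 (size 4, align 2) → ends 48
window at 48 (size 2, align 2) → ends 50
pad 2 to align 4 for checksum
checksum at 52 (size 4, align 4) → ends 56
total 56 bytes, alignment 4
array of 11: 11 × 56 = 616

616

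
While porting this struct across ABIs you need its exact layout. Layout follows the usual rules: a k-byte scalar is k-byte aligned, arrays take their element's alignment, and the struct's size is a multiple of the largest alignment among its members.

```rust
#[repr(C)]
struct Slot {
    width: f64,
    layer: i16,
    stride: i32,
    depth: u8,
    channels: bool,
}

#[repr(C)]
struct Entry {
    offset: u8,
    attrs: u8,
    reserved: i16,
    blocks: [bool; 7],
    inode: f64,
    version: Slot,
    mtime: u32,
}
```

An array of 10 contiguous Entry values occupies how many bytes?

560

Slot: width at 0 (size 8, align 8) → ends 8; layer at 8 (size 2, align 2) → ends 10; pad 2 to align 4 for stride; stride at 12 (size 4, align 4) → ends 16; depth at 16 (size 1, align 1) → ends 17; channels at 17 (size 1, align 1) → ends 18; tail pad 6 to reach multiple of 8; total 24 bytes, alignment 8
offset at 0 (size 1, align 1) → ends 1
attrs at 1 (size 1, align 1) → ends 2
reserved at 2 (size 2, align 2) → ends 4
blocks at 4 (size 7, align 1) → ends 11
pad 5 to align 8 for inode
inode at 16 (size 8, align 8) → ends 24
version at 24 (size 24, align 8) → ends 48
mtime at 48 (size 4, align 4) → ends 52
tail pad 4 to reach multiple of 8
total 56 bytes, alignment 8
array of 10: 10 × 56 = 560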